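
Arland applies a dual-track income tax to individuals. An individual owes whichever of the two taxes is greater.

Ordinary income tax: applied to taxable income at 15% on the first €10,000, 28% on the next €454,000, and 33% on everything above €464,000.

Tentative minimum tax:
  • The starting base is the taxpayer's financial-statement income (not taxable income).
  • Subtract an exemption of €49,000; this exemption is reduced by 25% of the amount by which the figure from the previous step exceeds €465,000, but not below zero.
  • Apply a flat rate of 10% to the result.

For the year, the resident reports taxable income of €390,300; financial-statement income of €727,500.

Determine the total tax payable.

Tentative minimum tax:
  Base (financial-statement income): €727,500
  Exemption: 25% × (€727,500 − €465,000) = €65,625 ≥ €49,000, so the exemption is fully phased out
  Base: €727,500 − €0 = €727,500
  €727,500 × 10% = €72,750

Ordinary income tax:
  €10,000 × 15% = €1,500
  €380,300 × 28% = €106,484
  → €107,984

€107,984 > €72,750, so the ordinary income tax governs.

€107,984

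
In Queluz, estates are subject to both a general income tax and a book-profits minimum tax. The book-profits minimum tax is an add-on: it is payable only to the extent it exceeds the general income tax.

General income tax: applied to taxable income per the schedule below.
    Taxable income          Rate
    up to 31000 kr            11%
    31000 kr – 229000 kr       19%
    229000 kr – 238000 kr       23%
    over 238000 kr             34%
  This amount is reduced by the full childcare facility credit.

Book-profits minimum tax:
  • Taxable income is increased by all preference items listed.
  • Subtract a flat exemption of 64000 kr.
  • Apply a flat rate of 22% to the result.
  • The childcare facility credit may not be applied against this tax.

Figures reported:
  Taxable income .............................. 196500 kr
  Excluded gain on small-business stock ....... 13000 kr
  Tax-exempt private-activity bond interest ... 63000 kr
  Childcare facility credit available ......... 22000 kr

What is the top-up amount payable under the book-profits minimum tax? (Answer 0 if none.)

Book-profits minimum tax:
  Adjusted income: 196500 kr + 13000 kr + 63000 kr = 272500 kr
  Less exemption 64000 kr → base 208500 kr
  208500 kr × 22% = 45870 kr

General income tax:
  31000 kr × 11% = 3410 kr
  165500 kr × 19% = 31445 kr
  → 34855 kr
  Less childcare facility credit 22000 kr → 12855 kr

Excess of book-profits minimum tax over general income tax: 45870 kr − 12855 kr = 33015 kr.

33015 kr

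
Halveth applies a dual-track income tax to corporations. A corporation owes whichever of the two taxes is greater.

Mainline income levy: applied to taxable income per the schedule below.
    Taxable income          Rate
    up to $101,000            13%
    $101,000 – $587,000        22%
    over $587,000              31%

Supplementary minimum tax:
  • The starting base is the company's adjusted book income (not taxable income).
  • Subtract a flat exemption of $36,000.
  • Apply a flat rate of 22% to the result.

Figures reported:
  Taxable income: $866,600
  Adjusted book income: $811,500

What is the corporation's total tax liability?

Supplementary minimum tax:
  Base (adjusted book income): $811,500
  Less exemption $36,000 → base $775,500
  $775,500 × 22% = $170,610

Mainline income levy:
  $101,000 × 13% = $13,130
  $486,000 × 22% = $106,920
  $279,600 × 31% = $86,676
  → $206,726

$206,726 > $170,610, so the mainline income levy governs.

$206,726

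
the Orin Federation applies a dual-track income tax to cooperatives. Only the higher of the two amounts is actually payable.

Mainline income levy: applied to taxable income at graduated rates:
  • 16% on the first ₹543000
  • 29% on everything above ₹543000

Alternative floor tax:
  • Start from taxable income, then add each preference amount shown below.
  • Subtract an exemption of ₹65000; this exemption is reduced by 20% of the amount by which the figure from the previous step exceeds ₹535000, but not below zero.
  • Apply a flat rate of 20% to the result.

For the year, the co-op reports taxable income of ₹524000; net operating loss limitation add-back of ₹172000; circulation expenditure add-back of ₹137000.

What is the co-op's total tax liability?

₹165520

Alternative floor tax:
  Adjusted income: ₹524000 + ₹172000 + ₹137000 = ₹833000
  Exemption: ₹65000 − 20% × (₹833000 − ₹535000) = ₹65000 − ₹59600 = ₹5400
  Base: ₹833000 − ₹5400 = ₹827600
  ₹827600 × 20% = ₹165520

Mainline income levy:
  ₹524000 × 16% = ₹83840

₹165520 > ₹83840, so the alternative floor tax is the binding amount.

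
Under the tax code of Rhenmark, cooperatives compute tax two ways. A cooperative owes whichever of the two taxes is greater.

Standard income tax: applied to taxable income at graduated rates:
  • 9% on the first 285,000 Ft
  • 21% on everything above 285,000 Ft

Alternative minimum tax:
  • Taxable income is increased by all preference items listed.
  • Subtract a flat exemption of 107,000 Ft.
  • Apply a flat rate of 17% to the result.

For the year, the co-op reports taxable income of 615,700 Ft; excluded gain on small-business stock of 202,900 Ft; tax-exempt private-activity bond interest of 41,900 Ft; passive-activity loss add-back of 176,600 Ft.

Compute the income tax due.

Alternative minimum tax:
  Adjusted income: 615,700 Ft + 202,900 Ft + 41,900 Ft + 176,600 Ft = 1,037,100 Ft
  Less exemption 107,000 Ft → base 930,100 Ft
  930,100 Ft × 17% = 158,117 Ft

Standard income tax:
  285,000 Ft × 9% = 25,650 Ft
  330,700 Ft × 21% = 69,447 Ft
  → 95,097 Ft

158,117 Ft > 95,097 Ft, so the alternative minimum tax is the binding amount.

158,117 Ft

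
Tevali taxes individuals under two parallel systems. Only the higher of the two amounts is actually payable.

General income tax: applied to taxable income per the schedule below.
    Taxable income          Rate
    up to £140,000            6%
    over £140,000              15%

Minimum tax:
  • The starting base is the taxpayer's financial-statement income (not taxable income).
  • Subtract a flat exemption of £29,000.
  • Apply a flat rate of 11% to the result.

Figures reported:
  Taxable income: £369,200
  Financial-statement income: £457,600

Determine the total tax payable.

£47,146

Minimum tax:
  Base (financial-statement income): £457,600
  Less exemption £29,000 → base £428,600
  £428,600 × 11% = £47,146

General income tax:
  £140,000 × 6% = £8,400
  £229,200 × 15% = £34,380
  → £42,780

£47,146 > £42,780, so the minimum tax is the binding amount.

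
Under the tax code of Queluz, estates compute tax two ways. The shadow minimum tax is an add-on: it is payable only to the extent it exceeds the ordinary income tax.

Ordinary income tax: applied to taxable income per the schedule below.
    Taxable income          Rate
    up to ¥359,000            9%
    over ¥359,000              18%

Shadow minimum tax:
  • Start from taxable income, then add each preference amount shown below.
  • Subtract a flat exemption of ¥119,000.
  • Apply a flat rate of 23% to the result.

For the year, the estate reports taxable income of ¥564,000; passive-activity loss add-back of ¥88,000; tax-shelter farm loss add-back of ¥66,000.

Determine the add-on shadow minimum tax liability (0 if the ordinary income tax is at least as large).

Shadow minimum tax:
  Adjusted income: ¥564,000 + ¥88,000 + ¥66,000 = ¥718,000
  Less exemption ¥119,000 → base ¥599,000
  ¥599,000 × 23% = ¥137,770

Ordinary income tax:
  ¥359,000 × 9% = ¥32,310
  ¥205,000 × 18% = ¥36,900
  → ¥69,210

Excess of shadow minimum tax over ordinary income tax: ¥137,770 − ¥69,210 = ¥68,560.

¥68,560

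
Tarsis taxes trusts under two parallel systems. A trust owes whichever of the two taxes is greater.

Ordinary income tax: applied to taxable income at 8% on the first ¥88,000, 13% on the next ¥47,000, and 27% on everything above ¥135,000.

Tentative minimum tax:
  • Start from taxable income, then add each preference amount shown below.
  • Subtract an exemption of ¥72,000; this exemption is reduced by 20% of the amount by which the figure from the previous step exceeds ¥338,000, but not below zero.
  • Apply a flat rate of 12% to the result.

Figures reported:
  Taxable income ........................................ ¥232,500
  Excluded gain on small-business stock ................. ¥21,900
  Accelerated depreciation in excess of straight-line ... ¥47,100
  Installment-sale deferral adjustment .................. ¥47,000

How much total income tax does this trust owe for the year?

Ordinary income tax:
  ¥88,000 × 8% = ¥7,040
  ¥47,000 × 13% = ¥6,110
  ¥97,500 × 27% = ¥26,325
  → ¥39,475

Tentative minimum tax:
  Adjusted income: ¥232,500 + ¥21,900 + ¥47,100 + ¥47,000 = ¥348,500
  Exemption: ¥72,000 − 20% × (¥348,500 − ¥338,000) = ¥72,000 − ¥2,100 = ¥69,900
  Base: ¥348,500 − ¥69,900 = ¥278,600
  ¥278,600 × 12% = ¥33,432

¥39,475 > ¥33,432, so the ordinary income tax governs.

¥39,475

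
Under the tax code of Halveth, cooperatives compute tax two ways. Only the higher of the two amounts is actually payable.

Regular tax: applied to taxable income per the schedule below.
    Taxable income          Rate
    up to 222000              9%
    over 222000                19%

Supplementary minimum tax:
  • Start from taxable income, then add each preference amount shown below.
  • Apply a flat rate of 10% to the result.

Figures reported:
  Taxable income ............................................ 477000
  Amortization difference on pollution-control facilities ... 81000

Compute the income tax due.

Regular tax:
  222000 × 9% = 19980
  255000 × 19% = 48450
  → 68430

Supplementary minimum tax:
  Adjusted income: 477000 + 81000 = 558000
  558000 × 10% = 55800

68430 > 55800, so the regular tax governs.

68430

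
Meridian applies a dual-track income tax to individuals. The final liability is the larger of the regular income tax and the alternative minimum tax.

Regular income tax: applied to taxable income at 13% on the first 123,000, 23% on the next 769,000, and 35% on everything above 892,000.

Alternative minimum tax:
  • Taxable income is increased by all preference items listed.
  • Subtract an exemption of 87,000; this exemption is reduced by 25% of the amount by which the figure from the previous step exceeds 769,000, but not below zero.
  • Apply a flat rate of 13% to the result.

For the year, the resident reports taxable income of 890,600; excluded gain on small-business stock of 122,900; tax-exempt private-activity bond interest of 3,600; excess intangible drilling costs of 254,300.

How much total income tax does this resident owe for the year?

192,538

Alternative minimum tax:
  Adjusted income: 890,600 + 122,900 + 3,600 + 254,300 = 1,271,400
  Exemption: 25% × (1,271,400 − 769,000) = 125,600 ≥ 87,000, so the exemption is fully phased out
  Base: 1,271,400 − 0 = 1,271,400
  1,271,400 × 13% = 165,282

Regular income tax:
  123,000 × 13% = 15,990
  767,600 × 23% = 176,548
  → 192,538

192,538 > 165,282, so the regular income tax governs.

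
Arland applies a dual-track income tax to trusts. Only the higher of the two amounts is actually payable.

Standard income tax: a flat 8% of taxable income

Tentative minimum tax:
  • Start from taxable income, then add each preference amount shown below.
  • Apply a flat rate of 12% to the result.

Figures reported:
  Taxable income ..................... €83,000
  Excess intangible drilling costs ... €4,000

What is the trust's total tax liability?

€10,440

Standard income tax:
  €83,000 × 8% = €6,640

Tentative minimum tax:
  Adjusted income: €83,000 + €4,000 = €87,000
  €87,000 × 12% = €10,440

€10,440 > €6,640, so the tentative minimum tax is the binding amount.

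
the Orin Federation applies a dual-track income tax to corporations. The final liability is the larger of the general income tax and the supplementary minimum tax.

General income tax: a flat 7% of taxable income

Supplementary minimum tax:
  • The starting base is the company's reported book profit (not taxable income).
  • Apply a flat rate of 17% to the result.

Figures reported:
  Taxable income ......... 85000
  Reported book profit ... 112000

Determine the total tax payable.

General income tax:
  85000 × 7% = 5950

Supplementary minimum tax:
  Base (reported book profit): 112000
  112000 × 17% = 19040

19040 > 5950, so the supplementary minimum tax is the binding amount.

19040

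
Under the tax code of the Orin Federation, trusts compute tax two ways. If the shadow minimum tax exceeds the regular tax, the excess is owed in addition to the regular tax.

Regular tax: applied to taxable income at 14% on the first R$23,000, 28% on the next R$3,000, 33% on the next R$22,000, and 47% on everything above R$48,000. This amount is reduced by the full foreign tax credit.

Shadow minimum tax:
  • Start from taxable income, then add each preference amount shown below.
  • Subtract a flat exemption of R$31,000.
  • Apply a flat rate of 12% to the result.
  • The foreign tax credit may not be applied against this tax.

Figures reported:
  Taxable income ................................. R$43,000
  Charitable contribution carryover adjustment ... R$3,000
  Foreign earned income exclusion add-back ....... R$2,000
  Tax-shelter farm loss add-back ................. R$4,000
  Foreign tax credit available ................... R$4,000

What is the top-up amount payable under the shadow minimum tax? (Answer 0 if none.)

Shadow minimum tax:
  Adjusted income: R$43,000 + R$3,000 + R$2,000 + R$4,000 = R$52,000
  Less exemption R$31,000 → base R$21,000
  R$21,000 × 12% = R$2,520

Regular tax:
  R$23,000 × 14% = R$3,220
  R$3,000 × 28% = R$840
  R$17,000 × 33% = R$5,610
  → R$9,670
  Less foreign tax credit R$4,000 → R$5,670

R$2,520 ≤ R$5,670, so no add-on is due.

R$0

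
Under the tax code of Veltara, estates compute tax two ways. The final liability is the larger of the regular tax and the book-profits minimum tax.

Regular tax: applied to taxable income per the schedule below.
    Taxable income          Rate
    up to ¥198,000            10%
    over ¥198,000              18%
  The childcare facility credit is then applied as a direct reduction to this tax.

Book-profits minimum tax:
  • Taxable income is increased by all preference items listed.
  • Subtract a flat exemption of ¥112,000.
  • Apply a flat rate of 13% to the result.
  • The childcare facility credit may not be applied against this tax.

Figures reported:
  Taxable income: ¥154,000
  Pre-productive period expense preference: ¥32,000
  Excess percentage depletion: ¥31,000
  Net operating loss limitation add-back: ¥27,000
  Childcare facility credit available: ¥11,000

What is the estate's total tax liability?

¥17,160

Regular tax:
  ¥154,000 × 10% = ¥15,400
  Less childcare facility credit ¥11,000 → ¥4,400

Book-profits minimum tax:
  Adjusted income: ¥154,000 + ¥32,000 + ¥31,000 + ¥27,000 = ¥244,000
  Less exemption ¥112,000 → base ¥132,000
  ¥132,000 × 13% = ¥17,160

¥17,160 > ¥4,400, so the book-profits minimum tax is the binding amount.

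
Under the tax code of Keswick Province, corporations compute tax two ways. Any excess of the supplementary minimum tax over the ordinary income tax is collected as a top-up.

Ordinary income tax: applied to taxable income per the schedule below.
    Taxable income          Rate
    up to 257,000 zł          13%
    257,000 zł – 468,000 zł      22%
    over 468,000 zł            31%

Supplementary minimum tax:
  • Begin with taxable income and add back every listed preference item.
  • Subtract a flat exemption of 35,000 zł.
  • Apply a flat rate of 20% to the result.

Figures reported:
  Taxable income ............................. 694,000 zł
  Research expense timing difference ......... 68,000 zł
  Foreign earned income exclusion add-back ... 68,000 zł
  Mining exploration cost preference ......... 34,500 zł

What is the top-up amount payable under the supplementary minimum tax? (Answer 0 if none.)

16,010 zł

Ordinary income tax:
  257,000 zł × 13% = 33,410 zł
  211,000 zł × 22% = 46,420 zł
  226,000 zł × 31% = 70,060 zł
  → 149,890 zł

Supplementary minimum tax:
  Adjusted income: 694,000 zł + 68,000 zł + 68,000 zł + 34,500 zł = 864,500 zł
  Less exemption 35,000 zł → base 829,500 zł
  829,500 zł × 20% = 165,900 zł

Excess of supplementary minimum tax over ordinary income tax: 165,900 zł − 149,890 zł = 16,010 zł.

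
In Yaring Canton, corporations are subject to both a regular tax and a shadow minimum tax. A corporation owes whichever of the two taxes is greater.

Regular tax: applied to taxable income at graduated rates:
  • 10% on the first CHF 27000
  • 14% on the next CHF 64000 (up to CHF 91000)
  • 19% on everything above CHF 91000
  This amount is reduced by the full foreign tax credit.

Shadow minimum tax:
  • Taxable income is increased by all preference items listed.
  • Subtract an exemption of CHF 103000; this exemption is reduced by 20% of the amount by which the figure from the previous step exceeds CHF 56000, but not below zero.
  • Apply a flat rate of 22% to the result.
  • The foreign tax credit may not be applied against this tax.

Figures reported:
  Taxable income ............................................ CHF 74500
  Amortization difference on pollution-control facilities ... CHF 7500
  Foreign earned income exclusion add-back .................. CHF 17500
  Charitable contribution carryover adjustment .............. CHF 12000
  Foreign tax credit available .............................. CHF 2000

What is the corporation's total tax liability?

CHF 7350

Shadow minimum tax:
  Adjusted income: CHF 74500 + CHF 7500 + CHF 17500 + CHF 12000 = CHF 111500
  Exemption: CHF 103000 − 20% × (CHF 111500 − CHF 56000) = CHF 103000 − CHF 11100 = CHF 91900
  Base: CHF 111500 − CHF 91900 = CHF 19600
  CHF 19600 × 22% = CHF 4312

Regular tax:
  CHF 27000 × 10% = CHF 2700
  CHF 47500 × 14% = CHF 6650
  → CHF 9350
  Less foreign tax credit CHF 2000 → CHF 7350

CHF 7350 > CHF 4312, so the regular tax governs.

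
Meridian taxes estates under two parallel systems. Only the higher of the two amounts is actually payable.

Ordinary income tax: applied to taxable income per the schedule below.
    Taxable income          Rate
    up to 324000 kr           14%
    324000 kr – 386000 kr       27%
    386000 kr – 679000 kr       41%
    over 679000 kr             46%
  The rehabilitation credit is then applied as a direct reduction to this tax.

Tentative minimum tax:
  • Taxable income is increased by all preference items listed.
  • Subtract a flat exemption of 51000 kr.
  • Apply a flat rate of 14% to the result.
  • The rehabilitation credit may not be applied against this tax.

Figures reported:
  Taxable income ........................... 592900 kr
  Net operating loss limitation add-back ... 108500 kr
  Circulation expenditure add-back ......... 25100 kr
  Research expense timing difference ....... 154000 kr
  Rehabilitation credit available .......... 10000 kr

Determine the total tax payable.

Ordinary income tax:
  324000 kr × 14% = 45360 kr
  62000 kr × 27% = 16740 kr
  206900 kr × 41% = 84829 kr
  → 146929 kr
  Less rehabilitation credit 10000 kr → 136929 kr

Tentative minimum tax:
  Adjusted income: 592900 kr + 108500 kr + 25100 kr + 154000 kr = 880500 kr
  Less exemption 51000 kr → base 829500 kr
  829500 kr × 14% = 116130 kr

136929 kr > 116130 kr, so the ordinary income tax governs.

136929 kr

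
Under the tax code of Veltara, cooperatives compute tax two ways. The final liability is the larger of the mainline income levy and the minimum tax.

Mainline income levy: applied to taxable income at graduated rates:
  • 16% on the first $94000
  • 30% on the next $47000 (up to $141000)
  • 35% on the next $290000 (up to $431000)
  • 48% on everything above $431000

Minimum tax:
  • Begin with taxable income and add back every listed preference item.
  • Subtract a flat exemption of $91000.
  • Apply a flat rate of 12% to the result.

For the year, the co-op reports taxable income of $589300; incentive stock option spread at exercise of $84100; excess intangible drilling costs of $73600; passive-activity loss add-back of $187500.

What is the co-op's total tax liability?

$206624

Minimum tax:
  Adjusted income: $589300 + $84100 + $73600 + $187500 = $934500
  Less exemption $91000 → base $843500
  $843500 × 12% = $101220

Mainline income levy:
  $94000 × 16% = $15040
  $47000 × 30% = $14100
  $290000 × 35% = $101500
  $158300 × 48% = $75984
  → $206624

$206624 > $101220, so the mainline income levy governs.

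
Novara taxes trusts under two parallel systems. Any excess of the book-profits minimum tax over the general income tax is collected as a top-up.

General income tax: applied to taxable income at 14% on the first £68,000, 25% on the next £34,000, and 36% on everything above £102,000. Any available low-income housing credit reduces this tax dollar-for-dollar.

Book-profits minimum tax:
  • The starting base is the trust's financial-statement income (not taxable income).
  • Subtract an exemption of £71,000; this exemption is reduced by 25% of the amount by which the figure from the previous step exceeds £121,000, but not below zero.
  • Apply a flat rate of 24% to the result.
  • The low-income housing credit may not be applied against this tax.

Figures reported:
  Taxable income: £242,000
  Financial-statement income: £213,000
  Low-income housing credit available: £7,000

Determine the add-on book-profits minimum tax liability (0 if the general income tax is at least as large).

General income tax:
  £68,000 × 14% = £9,520
  £34,000 × 25% = £8,500
  £140,000 × 36% = £50,400
  → £68,420
  Less low-income housing credit £7,000 → £61,420

Book-profits minimum tax:
  Base (financial-statement income): £213,000
  Exemption: £71,000 − 25% × (£213,000 − £121,000) = £71,000 − £23,000 = £48,000
  Base: £213,000 − £48,000 = £165,000
  £165,000 × 24% = £39,600

£39,600 ≤ £61,420, so no add-on is due.

£0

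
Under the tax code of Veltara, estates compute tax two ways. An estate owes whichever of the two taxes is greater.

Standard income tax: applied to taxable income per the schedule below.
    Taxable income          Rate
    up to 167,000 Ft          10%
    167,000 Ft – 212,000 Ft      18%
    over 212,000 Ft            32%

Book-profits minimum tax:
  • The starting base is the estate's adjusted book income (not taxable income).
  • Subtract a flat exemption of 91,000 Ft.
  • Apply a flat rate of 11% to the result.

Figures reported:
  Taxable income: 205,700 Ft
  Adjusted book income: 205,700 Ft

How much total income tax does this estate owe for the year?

23,666 Ft

Standard income tax:
  167,000 Ft × 10% = 16,700 Ft
  38,700 Ft × 18% = 6,966 Ft
  → 23,666 Ft

Book-profits minimum tax:
  Base (adjusted book income): 205,700 Ft
  Less exemption 91,000 Ft → base 114,700 Ft
  114,700 Ft × 11% = 12,617 Ft

23,666 Ft > 12,617 Ft, so the standard income tax governs.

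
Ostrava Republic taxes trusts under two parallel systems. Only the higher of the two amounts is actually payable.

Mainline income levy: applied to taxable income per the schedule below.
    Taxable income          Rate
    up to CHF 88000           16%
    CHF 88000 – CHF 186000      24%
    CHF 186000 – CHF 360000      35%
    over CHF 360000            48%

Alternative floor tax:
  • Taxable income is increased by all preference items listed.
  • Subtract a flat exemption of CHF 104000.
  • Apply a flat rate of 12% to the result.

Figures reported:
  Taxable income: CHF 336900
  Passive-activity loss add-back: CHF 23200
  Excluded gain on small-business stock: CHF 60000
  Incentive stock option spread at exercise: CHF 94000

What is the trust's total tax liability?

Alternative floor tax:
  Adjusted income: CHF 336900 + CHF 23200 + CHF 60000 + CHF 94000 = CHF 514100
  Less exemption CHF 104000 → base CHF 410100
  CHF 410100 × 12% = CHF 49212

Mainline income levy:
  CHF 88000 × 16% = CHF 14080
  CHF 98000 × 24% = CHF 23520
  CHF 150900 × 35% = CHF 52815
  → CHF 90415

CHF 90415 > CHF 49212, so the mainline income levy governs.

CHF 90415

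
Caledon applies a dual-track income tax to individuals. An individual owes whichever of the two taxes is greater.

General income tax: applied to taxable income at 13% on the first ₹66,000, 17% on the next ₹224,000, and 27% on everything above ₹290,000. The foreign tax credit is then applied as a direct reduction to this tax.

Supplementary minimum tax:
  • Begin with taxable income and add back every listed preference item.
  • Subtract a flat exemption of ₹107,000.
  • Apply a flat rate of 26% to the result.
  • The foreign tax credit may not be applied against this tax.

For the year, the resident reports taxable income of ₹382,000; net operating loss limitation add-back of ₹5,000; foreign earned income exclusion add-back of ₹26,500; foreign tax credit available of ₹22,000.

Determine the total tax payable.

General income tax:
  ₹66,000 × 13% = ₹8,580
  ₹224,000 × 17% = ₹38,080
  ₹92,000 × 27% = ₹24,840
  → ₹71,500
  Less foreign tax credit ₹22,000 → ₹49,500

Supplementary minimum tax:
  Adjusted income: ₹382,000 + ₹5,000 + ₹26,500 = ₹413,500
  Less exemption ₹107,000 → base ₹306,500
  ₹306,500 × 26% = ₹79,690

₹79,690 > ₹49,500, so the supplementary minimum tax is the binding amount.

₹79,690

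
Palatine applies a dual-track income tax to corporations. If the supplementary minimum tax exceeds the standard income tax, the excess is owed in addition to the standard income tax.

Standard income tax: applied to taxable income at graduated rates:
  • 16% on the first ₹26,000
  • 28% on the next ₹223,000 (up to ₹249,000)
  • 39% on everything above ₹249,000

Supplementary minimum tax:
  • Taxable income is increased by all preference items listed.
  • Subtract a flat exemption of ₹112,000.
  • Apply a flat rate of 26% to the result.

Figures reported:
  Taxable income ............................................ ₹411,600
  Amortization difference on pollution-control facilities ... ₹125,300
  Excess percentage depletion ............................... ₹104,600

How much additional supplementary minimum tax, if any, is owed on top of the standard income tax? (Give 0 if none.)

Standard income tax:
  ₹26,000 × 16% = ₹4,160
  ₹223,000 × 28% = ₹62,440
  ₹162,600 × 39% = ₹63,414
  → ₹130,014

Supplementary minimum tax:
  Adjusted income: ₹411,600 + ₹125,300 + ₹104,600 = ₹641,500
  Less exemption ₹112,000 → base ₹529,500
  ₹529,500 × 26% = ₹137,670

Excess of supplementary minimum tax over standard income tax: ₹137,670 − ₹130,014 = ₹7,656.

₹7,656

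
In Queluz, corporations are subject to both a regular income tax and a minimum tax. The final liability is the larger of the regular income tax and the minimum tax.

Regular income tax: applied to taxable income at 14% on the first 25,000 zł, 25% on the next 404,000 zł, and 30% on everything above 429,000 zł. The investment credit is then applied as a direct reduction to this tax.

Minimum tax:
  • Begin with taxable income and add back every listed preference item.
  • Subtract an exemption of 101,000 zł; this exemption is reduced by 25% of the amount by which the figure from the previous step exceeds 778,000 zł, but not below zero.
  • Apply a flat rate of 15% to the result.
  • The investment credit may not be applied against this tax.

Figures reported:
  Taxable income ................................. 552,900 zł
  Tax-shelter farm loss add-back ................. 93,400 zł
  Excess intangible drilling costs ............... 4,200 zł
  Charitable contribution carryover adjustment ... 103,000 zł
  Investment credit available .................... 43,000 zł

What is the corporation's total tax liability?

Minimum tax:
  Adjusted income: 552,900 zł + 93,400 zł + 4,200 zł + 103,000 zł = 753,500 zł
  Exemption: 753,500 zł ≤ 778,000 zł, so full 101,000 zł applies
  Base: 753,500 zł − 101,000 zł = 652,500 zł
  652,500 zł × 15% = 97,875 zł

Regular income tax:
  25,000 zł × 14% = 3,500 zł
  404,000 zł × 25% = 101,000 zł
  123,900 zł × 30% = 37,170 zł
  → 141,670 zł
  Less investment credit 43,000 zł → 98,670 zł

98,670 zł > 97,875 zł, so the regular income tax governs.

98,670 zł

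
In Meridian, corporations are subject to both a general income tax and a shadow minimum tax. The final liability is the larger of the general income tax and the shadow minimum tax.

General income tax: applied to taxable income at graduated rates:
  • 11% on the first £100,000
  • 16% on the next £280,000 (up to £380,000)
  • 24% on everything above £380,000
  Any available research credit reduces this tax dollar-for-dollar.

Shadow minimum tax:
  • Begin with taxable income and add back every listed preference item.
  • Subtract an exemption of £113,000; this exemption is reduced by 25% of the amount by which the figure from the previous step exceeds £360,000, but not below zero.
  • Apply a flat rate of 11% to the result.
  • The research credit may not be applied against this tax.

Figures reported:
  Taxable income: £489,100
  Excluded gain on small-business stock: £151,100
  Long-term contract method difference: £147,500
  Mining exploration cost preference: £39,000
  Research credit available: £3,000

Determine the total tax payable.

General income tax:
  £100,000 × 11% = £11,000
  £280,000 × 16% = £44,800
  £109,100 × 24% = £26,184
  → £81,984
  Less research credit £3,000 → £78,984

Shadow minimum tax:
  Adjusted income: £489,100 + £151,100 + £147,500 + £39,000 = £826,700
  Exemption: 25% × (£826,700 − £360,000) = £116,675 ≥ £113,000, so the exemption is fully phased out
  Base: £826,700 − £0 = £826,700
  £826,700 × 11% = £90,937

£90,937 > £78,984, so the shadow minimum tax is the binding amount.

£90,937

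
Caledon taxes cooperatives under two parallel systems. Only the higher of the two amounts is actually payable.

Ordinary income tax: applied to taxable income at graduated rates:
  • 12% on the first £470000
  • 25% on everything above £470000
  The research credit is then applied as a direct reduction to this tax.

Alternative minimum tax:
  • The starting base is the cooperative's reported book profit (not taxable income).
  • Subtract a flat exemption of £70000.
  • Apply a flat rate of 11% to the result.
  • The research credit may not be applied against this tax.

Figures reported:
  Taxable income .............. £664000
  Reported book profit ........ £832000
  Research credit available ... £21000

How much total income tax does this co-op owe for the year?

Alternative minimum tax:
  Base (reported book profit): £832000
  Less exemption £70000 → base £762000
  £762000 × 11% = £83820

Ordinary income tax:
  £470000 × 12% = £56400
  £194000 × 25% = £48500
  → £104900
  Less research credit £21000 → £83900

£83900 > £83820, so the ordinary income tax governs.

£83900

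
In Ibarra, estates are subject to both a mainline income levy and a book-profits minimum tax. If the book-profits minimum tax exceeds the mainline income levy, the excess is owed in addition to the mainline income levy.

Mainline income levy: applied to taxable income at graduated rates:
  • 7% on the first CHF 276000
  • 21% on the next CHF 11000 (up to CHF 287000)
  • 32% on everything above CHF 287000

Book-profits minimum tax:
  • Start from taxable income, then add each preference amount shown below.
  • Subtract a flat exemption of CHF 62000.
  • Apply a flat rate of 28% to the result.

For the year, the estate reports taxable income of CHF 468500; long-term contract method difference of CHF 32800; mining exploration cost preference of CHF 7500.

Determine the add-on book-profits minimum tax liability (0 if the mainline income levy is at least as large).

Mainline income levy:
  CHF 276000 × 7% = CHF 19320
  CHF 11000 × 21% = CHF 2310
  CHF 181500 × 32% = CHF 58080
  → CHF 79710

Book-profits minimum tax:
  Adjusted income: CHF 468500 + CHF 32800 + CHF 7500 = CHF 508800
  Less exemption CHF 62000 → base CHF 446800
  CHF 446800 × 28% = CHF 125104

Excess of book-profits minimum tax over mainline income levy: CHF 125104 − CHF 79710 = CHF 45394.

CHF 45394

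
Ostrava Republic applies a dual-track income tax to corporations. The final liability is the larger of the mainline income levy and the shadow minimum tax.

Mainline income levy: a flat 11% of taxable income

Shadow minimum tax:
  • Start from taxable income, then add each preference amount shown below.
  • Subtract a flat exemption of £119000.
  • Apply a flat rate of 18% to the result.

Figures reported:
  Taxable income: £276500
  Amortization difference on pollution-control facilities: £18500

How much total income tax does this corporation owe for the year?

Mainline income levy:
  £276500 × 11% = £30415

Shadow minimum tax:
  Adjusted income: £276500 + £18500 = £295000
  Less exemption £119000 → base £176000
  £176000 × 18% = £31680

£31680 > £30415, so the shadow minimum tax is the binding amount.

£31680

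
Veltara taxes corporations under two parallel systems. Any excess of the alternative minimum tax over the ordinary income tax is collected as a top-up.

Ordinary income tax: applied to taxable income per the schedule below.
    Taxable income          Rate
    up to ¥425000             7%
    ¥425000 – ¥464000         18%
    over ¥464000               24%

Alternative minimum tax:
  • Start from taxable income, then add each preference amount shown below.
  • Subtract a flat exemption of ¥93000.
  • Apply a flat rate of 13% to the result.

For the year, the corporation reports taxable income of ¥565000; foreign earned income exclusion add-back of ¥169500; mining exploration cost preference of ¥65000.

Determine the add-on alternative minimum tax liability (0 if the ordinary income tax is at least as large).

¥30835

Alternative minimum tax:
  Adjusted income: ¥565000 + ¥169500 + ¥65000 = ¥799500
  Less exemption ¥93000 → base ¥706500
  ¥706500 × 13% = ¥91845

Ordinary income tax:
  ¥425000 × 7% = ¥29750
  ¥39000 × 18% = ¥7020
  ¥101000 × 24% = ¥24240
  → ¥61010

Excess of alternative minimum tax over ordinary income tax: ¥91845 − ¥61010 = ¥30835.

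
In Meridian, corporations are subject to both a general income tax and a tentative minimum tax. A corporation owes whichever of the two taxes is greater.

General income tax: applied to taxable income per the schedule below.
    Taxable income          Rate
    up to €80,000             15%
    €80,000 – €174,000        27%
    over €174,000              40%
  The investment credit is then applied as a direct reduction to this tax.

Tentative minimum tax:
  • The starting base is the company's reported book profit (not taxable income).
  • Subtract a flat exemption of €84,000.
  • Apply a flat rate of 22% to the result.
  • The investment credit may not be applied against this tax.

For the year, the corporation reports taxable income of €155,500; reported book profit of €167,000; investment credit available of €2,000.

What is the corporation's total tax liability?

Tentative minimum tax:
  Base (reported book profit): €167,000
  Less exemption €84,000 → base €83,000
  €83,000 × 22% = €18,260

General income tax:
  €80,000 × 15% = €12,000
  €75,500 × 27% = €20,385
  → €32,385
  Less investment credit €2,000 → €30,385

€30,385 > €18,260, so the general income tax governs.

€30,385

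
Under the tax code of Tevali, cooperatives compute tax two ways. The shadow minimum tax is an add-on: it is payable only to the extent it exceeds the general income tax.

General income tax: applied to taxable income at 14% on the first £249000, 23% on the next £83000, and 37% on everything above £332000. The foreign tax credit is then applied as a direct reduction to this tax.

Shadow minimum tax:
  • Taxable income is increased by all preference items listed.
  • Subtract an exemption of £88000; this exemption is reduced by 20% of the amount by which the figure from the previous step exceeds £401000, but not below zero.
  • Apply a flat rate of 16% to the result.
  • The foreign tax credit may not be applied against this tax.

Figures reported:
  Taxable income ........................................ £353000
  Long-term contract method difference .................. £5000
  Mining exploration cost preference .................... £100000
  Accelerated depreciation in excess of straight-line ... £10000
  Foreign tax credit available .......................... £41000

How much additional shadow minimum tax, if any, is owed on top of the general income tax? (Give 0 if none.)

Shadow minimum tax:
  Adjusted income: £353000 + £5000 + £100000 + £10000 = £468000
  Exemption: £88000 − 20% × (£468000 − £401000) = £88000 − £13400 = £74600
  Base: £468000 − £74600 = £393400
  £393400 × 16% = £62944

General income tax:
  £249000 × 14% = £34860
  £83000 × 23% = £19090
  £21000 × 37% = £7770
  → £61720
  Less foreign tax credit £41000 → £20720

Excess of shadow minimum tax over general income tax: £62944 − £20720 = £42224.

£42224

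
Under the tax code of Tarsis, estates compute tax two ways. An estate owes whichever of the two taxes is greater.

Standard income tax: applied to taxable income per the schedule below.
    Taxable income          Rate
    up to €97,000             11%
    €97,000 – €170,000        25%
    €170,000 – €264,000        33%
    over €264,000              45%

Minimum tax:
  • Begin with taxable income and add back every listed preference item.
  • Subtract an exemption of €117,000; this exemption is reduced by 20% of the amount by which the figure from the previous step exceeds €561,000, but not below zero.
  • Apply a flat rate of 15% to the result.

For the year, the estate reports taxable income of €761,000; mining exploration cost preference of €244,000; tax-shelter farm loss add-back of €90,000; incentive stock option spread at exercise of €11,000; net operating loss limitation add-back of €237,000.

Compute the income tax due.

€283,590

Minimum tax:
  Adjusted income: €761,000 + €244,000 + €90,000 + €11,000 + €237,000 = €1,343,000
  Exemption: 20% × (€1,343,000 − €561,000) = €156,400 ≥ €117,000, so the exemption is fully phased out
  Base: €1,343,000 − €0 = €1,343,000
  €1,343,000 × 15% = €201,450

Standard income tax:
  €97,000 × 11% = €10,670
  €73,000 × 25% = €18,250
  €94,000 × 33% = €31,020
  €497,000 × 45% = €223,650
  → €283,590

€283,590 > €201,450, so the standard income tax governs.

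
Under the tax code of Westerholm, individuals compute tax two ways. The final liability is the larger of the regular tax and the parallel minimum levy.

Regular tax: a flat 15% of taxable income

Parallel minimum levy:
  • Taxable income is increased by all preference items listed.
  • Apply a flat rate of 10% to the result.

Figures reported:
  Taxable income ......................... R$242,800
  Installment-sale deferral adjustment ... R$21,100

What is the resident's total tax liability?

R$36,420

Parallel minimum levy:
  Adjusted income: R$242,800 + R$21,100 = R$263,900
  R$263,900 × 10% = R$26,390

Regular tax:
  R$242,800 × 15% = R$36,420

R$36,420 > R$26,390, so the regular tax governs.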